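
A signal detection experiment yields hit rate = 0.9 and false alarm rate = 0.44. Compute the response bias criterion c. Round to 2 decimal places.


c = -0.5 * (z(HR) + z(FAR))
z(0.9) = 1.2816
z(0.44) = -0.151
c = -0.5 * (1.2816 + -0.151)
= -0.5 * 1.1306
= -0.57


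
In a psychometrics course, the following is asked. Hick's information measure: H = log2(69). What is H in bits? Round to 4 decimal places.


H = log2(n)
H = log2(69)
= 6.1085


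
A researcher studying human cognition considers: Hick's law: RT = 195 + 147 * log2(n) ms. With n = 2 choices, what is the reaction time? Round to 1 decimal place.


RT = 195 + 147 * log2(2)
log2(2) = 1.0
RT = 195 + 147 * 1.0
= 195 + 147.0
= 342.0 ms


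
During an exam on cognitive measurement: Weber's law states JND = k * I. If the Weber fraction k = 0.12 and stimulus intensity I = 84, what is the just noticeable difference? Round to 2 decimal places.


JND = k * I
JND = 0.12 * 84
= 10.08


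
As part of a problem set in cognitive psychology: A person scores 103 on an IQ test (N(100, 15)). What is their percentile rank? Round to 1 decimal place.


z = (IQ - mean) / SD
z = (103 - 100) / 15 = 0.2
Percentile = Phi(0.2) * 100
Phi(0.2) = 0.57926
= 57.9


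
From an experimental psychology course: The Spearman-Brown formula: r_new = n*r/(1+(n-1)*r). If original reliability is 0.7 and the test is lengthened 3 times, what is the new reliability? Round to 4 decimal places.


r_new = n*r / (1 + (n-1)*r)
Numerator = 3 * 0.7 = 2.1
Denominator = 1 + 2 * 0.7 = 2.4
r_new = 2.1 / 2.4
= 0.8750


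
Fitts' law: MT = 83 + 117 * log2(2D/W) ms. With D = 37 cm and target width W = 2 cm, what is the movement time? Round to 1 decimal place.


MT = 83 + 117 * log2(2*37/2)
2D/W = 37.0
log2(37.0) = 5.2095
MT = 83 + 117 * 5.2095
= 692.5 ms


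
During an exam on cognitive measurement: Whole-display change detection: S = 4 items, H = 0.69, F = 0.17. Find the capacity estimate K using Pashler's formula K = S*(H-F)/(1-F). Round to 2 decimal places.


K = S * (H - F) / (1 - F)
H - F = 0.52
1 - F = 0.83
K = 4 * 0.52 / 0.83
= 2.51


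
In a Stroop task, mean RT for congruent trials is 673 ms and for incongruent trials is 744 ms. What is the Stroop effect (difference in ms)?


Stroop effect = RT(incongruent) - RT(congruent)
= 744 - 673
= 71 ms


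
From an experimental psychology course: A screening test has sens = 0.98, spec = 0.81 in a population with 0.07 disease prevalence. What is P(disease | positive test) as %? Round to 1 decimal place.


PPV = (sens * prev) / (sens * prev + (1-spec) * (1-prev))
Numerator = 0.98 * 0.07 = 0.0686
P(positive and no disease) = (1 - spec) * (1 - prev) = (1 - 0.81) * (1 - 0.07) = 0.1767
Denominator = 0.0686 + 0.1767 = 0.2453
PPV = 0.0686 / 0.2453 = 0.279658
As percentage = 28.0


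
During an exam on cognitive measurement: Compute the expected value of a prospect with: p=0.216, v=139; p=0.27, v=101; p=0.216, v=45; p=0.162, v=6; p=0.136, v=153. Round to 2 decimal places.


EU = sum(p_i * v_i)
0.216 * 139 = 30.024
0.27 * 101 = 27.27
0.216 * 45 = 9.72
0.162 * 6 = 0.972
0.136 * 153 = 20.808
EU = 30.024 + 27.27 + 9.72 + 0.972 + 20.808
= 88.79


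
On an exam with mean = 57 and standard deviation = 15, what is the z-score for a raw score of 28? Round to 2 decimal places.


z = (X - mu) / sigma
= (28 - 57) / 15
= -29 / 15
= -1.93


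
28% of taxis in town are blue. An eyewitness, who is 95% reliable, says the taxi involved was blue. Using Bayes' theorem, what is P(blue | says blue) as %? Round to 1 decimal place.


P(blue | says blue) = P(says blue | blue)*P(blue) / [P(says blue | blue)*P(blue) + P(says blue | not blue)*P(not blue)]
Numerator = 0.95 * 0.28 = 0.266
False identification = 0.05 * 0.72 = 0.036
P = 0.266 / (0.266 + 0.036)
= 0.266 / 0.302
As percentage = 88.1


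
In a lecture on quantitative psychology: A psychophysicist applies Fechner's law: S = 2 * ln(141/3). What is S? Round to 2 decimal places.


S = 2 * ln(141/3)
I/I0 = 47.0
ln(47.0) = 3.8501
S = 2 * 3.8501
= 7.70


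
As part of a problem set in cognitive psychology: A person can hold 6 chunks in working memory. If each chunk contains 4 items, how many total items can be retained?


Total items = chunks * items_per_chunk
= 6 * 4
= 24


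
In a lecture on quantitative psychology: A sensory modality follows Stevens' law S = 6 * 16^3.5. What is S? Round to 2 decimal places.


S = 6 * 16^3.5
16^3.5 = 16384.0
S = 6 * 16384.0
= 98304.00


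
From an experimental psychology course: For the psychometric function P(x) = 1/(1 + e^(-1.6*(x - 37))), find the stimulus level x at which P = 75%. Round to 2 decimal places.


At P = 0.75: 0.75 = 1/(1 + e^(-k*(x-x0)))
Solving: e^(-k*(x-x0)) = 1/3
x = x0 + ln(3)/k
ln(3) = 1.0986
x = 37 + 1.0986/1.6
= 37 + 0.6866
= 37.69


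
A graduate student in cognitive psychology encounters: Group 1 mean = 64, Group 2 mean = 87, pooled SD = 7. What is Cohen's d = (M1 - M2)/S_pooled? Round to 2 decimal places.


Cohen's d = (M1 - M2) / S_pooled
= (64 - 87) / 7
= -23 / 7
= -3.29


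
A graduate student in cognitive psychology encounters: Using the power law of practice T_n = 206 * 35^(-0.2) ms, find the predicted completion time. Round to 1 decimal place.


T_n = 206 * 35^(-0.2)
35^(-0.2) = 0.491119
T_n = 206 * 0.491119
= 101.2 ms


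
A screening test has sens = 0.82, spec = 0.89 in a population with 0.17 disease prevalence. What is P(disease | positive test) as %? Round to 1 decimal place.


PPV = (sens * prev) / (sens * prev + (1-spec) * (1-prev))
Numerator = 0.82 * 0.17 = 0.1394
P(positive and no disease) = (1 - spec) * (1 - prev) = (1 - 0.89) * (1 - 0.17) = 0.0913
Denominator = 0.1394 + 0.0913 = 0.2307
PPV = 0.1394 / 0.2307 = 0.604248
As percentage = 60.4


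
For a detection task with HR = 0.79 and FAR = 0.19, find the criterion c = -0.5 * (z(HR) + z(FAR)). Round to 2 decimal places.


c = -0.5 * (z(HR) + z(FAR))
z(0.79) = 0.8064
z(0.19) = -0.8779
c = -0.5 * (0.8064 + -0.8779)
= -0.5 * -0.0715
= 0.04


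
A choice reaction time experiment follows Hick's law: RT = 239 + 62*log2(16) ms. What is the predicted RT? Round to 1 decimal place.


RT = 239 + 62 * log2(16)
log2(16) = 4.0
RT = 239 + 62 * 4.0
= 239 + 248.0
= 487.0 ms


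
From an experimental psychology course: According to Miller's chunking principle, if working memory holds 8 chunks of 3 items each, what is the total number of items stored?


Total items = chunks * items_per_chunk
= 8 * 3
= 24


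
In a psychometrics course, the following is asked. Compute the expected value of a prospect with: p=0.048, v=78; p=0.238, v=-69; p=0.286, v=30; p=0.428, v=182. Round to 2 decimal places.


EU = sum(p_i * v_i)
0.048 * 78 = 3.744
0.238 * -69 = -16.422
0.286 * 30 = 8.58
0.428 * 182 = 77.896
EU = 3.744 + -16.422 + 8.58 + 77.896
= 73.80


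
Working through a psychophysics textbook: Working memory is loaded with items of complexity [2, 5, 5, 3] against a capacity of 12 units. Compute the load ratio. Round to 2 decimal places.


Total complexity = 2 + 5 + 5 + 3 = 15
Load = total / capacity = 15 / 12
= 1.25


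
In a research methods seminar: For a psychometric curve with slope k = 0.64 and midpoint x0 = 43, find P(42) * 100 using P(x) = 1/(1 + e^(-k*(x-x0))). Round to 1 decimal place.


P(x) = 1/(1 + e^(-0.64*(42 - 43)))
Exponent = -0.64 * -1 = 0.64
e^(0.64) = 1.896481
P = 1/(1 + 1.896481) = 0.345247
Percentage = 34.5


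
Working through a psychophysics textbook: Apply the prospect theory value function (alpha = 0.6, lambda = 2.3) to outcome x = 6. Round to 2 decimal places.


Since x = 6 >= 0, use v(x) = x^0.6
6^0.6 = 2.9302
v(6) = 2.93


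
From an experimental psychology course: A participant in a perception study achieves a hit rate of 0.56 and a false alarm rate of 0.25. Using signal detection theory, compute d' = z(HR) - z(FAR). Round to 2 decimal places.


d' = z(HR) - z(FAR)
z(0.56) = 0.151
z(0.25) = -0.6745
d' = 0.151 - -0.6745
= 0.83


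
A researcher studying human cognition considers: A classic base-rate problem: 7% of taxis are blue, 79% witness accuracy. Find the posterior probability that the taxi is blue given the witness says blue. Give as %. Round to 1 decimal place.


P(blue | says blue) = P(says blue | blue)*P(blue) / [P(says blue | blue)*P(blue) + P(says blue | not blue)*P(not blue)]
Numerator = 0.79 * 0.07 = 0.0553
False identification = 0.21 * 0.93 = 0.1953
P = 0.0553 / (0.0553 + 0.1953)
= 0.0553 / 0.2506
As percentage = 22.1


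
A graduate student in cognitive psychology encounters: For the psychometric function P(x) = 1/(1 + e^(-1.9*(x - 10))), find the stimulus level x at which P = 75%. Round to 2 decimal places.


At P = 0.75: 0.75 = 1/(1 + e^(-k*(x-x0)))
Solving: e^(-k*(x-x0)) = 1/3
x = x0 + ln(3)/k
ln(3) = 1.0986
x = 10 + 1.0986/1.9
= 10 + 0.5782
= 10.58


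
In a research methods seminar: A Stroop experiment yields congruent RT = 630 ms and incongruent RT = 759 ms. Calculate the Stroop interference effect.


Stroop effect = RT(incongruent) - RT(congruent)
= 759 - 630
= 129 ms


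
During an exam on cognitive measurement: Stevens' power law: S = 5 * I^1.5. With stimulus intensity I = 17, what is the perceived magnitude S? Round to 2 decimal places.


S = 5 * 17^1.5
17^1.5 = 70.0928
S = 5 * 70.0928
= 350.46


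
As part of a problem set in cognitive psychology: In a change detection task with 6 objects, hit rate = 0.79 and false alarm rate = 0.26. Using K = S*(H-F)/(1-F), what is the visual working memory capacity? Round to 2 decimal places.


K = S * (H - F) / (1 - F)
H - F = 0.53
1 - F = 0.74
K = 6 * 0.53 / 0.74
= 4.30


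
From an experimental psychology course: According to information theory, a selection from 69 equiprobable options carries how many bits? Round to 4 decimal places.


H = log2(n)
H = log2(69)
= 6.1085


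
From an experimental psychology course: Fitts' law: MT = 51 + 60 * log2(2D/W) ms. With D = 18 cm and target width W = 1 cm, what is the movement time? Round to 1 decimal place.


MT = 51 + 60 * log2(2*18/1)
2D/W = 36.0
log2(36.0) = 5.1699
MT = 51 + 60 * 5.1699
= 361.2 ms


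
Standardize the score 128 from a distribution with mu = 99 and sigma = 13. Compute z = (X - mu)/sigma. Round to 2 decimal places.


z = (X - mu) / sigma
= (128 - 99) / 13
= 29 / 13
= 2.23


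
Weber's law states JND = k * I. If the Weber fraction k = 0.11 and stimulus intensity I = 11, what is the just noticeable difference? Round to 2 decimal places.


JND = k * I
JND = 0.11 * 11
= 1.21


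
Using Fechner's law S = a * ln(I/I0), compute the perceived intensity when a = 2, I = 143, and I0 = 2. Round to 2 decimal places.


S = 2 * ln(143/2)
I/I0 = 71.5
ln(71.5) = 4.2697
S = 2 * 4.2697
= 8.54


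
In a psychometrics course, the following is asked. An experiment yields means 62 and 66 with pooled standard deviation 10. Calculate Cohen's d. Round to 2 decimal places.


Cohen's d = (M1 - M2) / S_pooled
= (62 - 66) / 10
= -4 / 10
= -0.40


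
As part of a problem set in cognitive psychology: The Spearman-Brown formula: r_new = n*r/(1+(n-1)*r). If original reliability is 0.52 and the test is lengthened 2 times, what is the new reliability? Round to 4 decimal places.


r_new = n*r / (1 + (n-1)*r)
Numerator = 2 * 0.52 = 1.04
Denominator = 1 + 1 * 0.52 = 1.52
r_new = 1.04 / 1.52
= 0.6842


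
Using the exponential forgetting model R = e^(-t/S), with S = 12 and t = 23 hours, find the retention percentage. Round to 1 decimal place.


R = e^(-t/S)
-t/S = -23/12 = -1.916667
R = e^(-1.916667) = 0.147096
Percentage = 0.147096 * 100
= 14.7


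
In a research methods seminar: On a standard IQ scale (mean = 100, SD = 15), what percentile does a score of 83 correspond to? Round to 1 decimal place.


z = (IQ - mean) / SD
z = (83 - 100) / 15 = -1.1333
Percentile = Phi(-1.1333) * 100
Phi(-1.1333) = 0.128544
= 12.9


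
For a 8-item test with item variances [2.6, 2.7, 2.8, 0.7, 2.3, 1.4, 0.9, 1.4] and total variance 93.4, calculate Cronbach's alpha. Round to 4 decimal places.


alpha = (k/(k-1)) * (1 - sum(s_i^2)/s_total^2)
sum(item variances) = 14.8
k/(k-1) = 8/7 = 1.142857
1 - 14.8/93.4 = 1 - 0.158458 = 0.841542
alpha = 1.142857 * 0.841542
= 0.9618


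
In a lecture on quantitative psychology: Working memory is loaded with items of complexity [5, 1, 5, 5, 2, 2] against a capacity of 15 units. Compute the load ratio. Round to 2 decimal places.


Total complexity = 5 + 1 + 5 + 5 + 2 + 2 = 20
Load = total / capacity = 20 / 15
= 1.33


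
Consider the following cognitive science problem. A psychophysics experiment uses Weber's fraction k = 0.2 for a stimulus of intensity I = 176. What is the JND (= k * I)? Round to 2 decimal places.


JND = k * I
JND = 0.2 * 176
= 35.20


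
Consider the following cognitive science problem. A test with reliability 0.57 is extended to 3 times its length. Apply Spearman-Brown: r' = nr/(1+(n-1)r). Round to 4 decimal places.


r_new = n*r / (1 + (n-1)*r)
Numerator = 3 * 0.57 = 1.71
Denominator = 1 + 2 * 0.57 = 2.14
r_new = 1.71 / 2.14
= 0.7991


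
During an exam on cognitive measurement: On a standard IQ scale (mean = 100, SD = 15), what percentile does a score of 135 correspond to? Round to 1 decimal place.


z = (IQ - mean) / SD
z = (135 - 100) / 15 = 2.3333
Percentile = Phi(2.3333) * 100
Phi(2.3333) = 0.990184
= 99.0


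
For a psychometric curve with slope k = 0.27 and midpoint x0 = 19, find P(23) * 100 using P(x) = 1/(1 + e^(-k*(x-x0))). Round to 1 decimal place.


P(x) = 1/(1 + e^(-0.27*(23 - 19)))
Exponent = -0.27 * 4 = -1.08
e^(-1.08) = 0.339596
P = 1/(1 + 0.339596) = 0.746494
Percentage = 74.6


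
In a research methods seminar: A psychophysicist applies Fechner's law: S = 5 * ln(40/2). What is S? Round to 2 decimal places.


S = 5 * ln(40/2)
I/I0 = 20.0
ln(20.0) = 2.9957
S = 5 * 2.9957
= 14.98


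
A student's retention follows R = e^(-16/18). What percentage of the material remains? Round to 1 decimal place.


R = e^(-t/S)
-t/S = -16/18 = -0.888889
R = e^(-0.888889) = 0.411112
Percentage = 0.411112 * 100
= 41.1


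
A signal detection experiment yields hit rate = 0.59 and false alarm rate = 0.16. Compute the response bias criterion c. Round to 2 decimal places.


c = -0.5 * (z(HR) + z(FAR))
z(0.59) = 0.2275
z(0.16) = -0.9945
c = -0.5 * (0.2275 + -0.9945)
= -0.5 * -0.767
= 0.38


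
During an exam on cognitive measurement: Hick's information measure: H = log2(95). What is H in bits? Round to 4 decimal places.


H = log2(n)
H = log2(95)
= 6.5699


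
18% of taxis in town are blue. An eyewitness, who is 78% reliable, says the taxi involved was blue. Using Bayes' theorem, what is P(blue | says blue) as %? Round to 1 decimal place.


P(blue | says blue) = P(says blue | blue)*P(blue) / [P(says blue | blue)*P(blue) + P(says blue | not blue)*P(not blue)]
Numerator = 0.78 * 0.18 = 0.1404
False identification = 0.22 * 0.82 = 0.1804
P = 0.1404 / (0.1404 + 0.1804)
= 0.1404 / 0.3208
As percentage = 43.8


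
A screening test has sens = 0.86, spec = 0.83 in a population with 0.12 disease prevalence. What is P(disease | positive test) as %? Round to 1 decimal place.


PPV = (sens * prev) / (sens * prev + (1-spec) * (1-prev))
Numerator = 0.86 * 0.12 = 0.1032
P(positive and no disease) = (1 - spec) * (1 - prev) = (1 - 0.83) * (1 - 0.12) = 0.1496
Denominator = 0.1032 + 0.1496 = 0.2528
PPV = 0.1032 / 0.2528 = 0.408228
As percentage = 40.8


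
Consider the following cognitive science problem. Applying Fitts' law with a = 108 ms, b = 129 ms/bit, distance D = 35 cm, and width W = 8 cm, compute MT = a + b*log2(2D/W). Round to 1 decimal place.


MT = 108 + 129 * log2(2*35/8)
2D/W = 8.75
log2(8.75) = 3.1293
MT = 108 + 129 * 3.1293
= 511.7 ms


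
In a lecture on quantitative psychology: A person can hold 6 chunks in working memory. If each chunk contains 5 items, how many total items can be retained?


Total items = chunks * items_per_chunk
= 6 * 5
= 30


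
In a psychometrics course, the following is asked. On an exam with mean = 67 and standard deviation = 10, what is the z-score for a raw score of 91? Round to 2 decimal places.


z = (X - mu) / sigma
= (91 - 67) / 10
= 24 / 10
= 2.40


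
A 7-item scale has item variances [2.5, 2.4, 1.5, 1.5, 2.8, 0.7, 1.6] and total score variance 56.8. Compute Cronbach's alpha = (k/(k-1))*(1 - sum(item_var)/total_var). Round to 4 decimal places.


alpha = (k/(k-1)) * (1 - sum(s_i^2)/s_total^2)
sum(item variances) = 13.0
k/(k-1) = 7/6 = 1.166667
1 - 13.0/56.8 = 1 - 0.228873 = 0.771127
alpha = 1.166667 * 0.771127
= 0.8996


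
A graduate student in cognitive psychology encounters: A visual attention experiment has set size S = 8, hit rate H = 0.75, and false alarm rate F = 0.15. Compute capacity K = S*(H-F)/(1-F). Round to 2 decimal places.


K = S * (H - F) / (1 - F)
H - F = 0.6
1 - F = 0.85
K = 8 * 0.6 / 0.85
= 5.65


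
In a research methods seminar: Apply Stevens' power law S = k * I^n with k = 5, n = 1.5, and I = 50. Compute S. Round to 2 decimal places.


S = 5 * 50^1.5
50^1.5 = 353.5534
S = 5 * 353.5534
= 1767.77


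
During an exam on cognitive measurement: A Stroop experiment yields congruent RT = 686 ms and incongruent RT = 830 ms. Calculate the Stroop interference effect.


Stroop effect = RT(incongruent) - RT(congruent)
= 830 - 686
= 144 ms


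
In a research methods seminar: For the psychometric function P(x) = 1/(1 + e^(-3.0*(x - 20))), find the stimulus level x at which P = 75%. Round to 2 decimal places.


At P = 0.75: 0.75 = 1/(1 + e^(-k*(x-x0)))
Solving: e^(-k*(x-x0)) = 1/3
x = x0 + ln(3)/k
ln(3) = 1.0986
x = 20 + 1.0986/3.0
= 20 + 0.3662
= 20.37


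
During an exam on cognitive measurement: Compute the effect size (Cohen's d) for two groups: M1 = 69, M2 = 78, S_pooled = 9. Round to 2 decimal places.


Cohen's d = (M1 - M2) / S_pooled
= (69 - 78) / 9
= -9 / 9
= -1.00


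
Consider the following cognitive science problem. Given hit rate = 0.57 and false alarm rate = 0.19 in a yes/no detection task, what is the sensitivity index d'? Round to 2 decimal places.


d' = z(HR) - z(FAR)
z(0.57) = 0.1764
z(0.19) = -0.8779
d' = 0.1764 - -0.8779
= 1.05


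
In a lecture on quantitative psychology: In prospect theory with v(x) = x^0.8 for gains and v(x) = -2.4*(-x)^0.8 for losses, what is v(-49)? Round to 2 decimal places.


Since x = -49 < 0, use v(x) = -lambda*(-x)^alpha
(-x) = 49
49^0.8 = 22.4987
v(-49) = -2.4 * 22.4987
= -54.00


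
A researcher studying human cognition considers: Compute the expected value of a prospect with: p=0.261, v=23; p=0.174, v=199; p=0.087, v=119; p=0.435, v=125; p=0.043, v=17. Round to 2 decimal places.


EU = sum(p_i * v_i)
0.261 * 23 = 6.003
0.174 * 199 = 34.626
0.087 * 119 = 10.353
0.435 * 125 = 54.375
0.043 * 17 = 0.731
EU = 6.003 + 34.626 + 10.353 + 54.375 + 0.731
= 106.09


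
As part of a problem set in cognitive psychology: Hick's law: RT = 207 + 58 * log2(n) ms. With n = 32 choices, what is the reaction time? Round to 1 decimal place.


RT = 207 + 58 * log2(32)
log2(32) = 5.0
RT = 207 + 58 * 5.0
= 207 + 290.0
= 497.0 ms


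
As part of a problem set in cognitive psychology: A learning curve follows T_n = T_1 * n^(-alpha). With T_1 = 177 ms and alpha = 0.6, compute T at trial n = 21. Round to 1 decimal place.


T_n = 177 * 21^(-0.6)
21^(-0.6) = 0.160942
T_n = 177 * 0.160942
= 28.5 ms


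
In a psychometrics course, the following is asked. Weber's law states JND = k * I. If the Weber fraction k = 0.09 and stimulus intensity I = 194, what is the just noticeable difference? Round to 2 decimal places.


JND = k * I
JND = 0.09 * 194
= 17.46


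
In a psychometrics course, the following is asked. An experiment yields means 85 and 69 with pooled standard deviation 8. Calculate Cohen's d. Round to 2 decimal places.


Cohen's d = (M1 - M2) / S_pooled
= (85 - 69) / 8
= 16 / 8
= 2.00


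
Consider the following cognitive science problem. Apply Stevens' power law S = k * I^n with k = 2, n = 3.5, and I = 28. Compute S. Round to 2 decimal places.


S = 2 * 28^3.5
28^3.5 = 116159.0656
S = 2 * 116159.0656
= 232318.13


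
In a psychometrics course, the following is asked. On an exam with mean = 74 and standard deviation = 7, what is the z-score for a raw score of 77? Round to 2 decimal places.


z = (X - mu) / sigma
= (77 - 74) / 7
= 3 / 7
= 0.43


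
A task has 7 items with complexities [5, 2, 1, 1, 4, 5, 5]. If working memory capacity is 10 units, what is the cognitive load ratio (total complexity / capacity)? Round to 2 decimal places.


Total complexity = 5 + 2 + 1 + 1 + 4 + 5 + 5 = 23
Load = total / capacity = 23 / 10
= 2.30


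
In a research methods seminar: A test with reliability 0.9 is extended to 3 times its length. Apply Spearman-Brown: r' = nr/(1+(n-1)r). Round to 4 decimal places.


r_new = n*r / (1 + (n-1)*r)
Numerator = 3 * 0.9 = 2.7
Denominator = 1 + 2 * 0.9 = 2.8
r_new = 2.7 / 2.8
= 0.9643


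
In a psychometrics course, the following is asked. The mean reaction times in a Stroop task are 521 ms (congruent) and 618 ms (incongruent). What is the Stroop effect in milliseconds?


Stroop effect = RT(incongruent) - RT(congruent)
= 618 - 521
= 97 ms


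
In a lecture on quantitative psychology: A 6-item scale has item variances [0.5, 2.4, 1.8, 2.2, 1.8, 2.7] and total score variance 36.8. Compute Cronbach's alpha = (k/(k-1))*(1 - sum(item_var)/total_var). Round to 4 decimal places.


alpha = (k/(k-1)) * (1 - sum(s_i^2)/s_total^2)
sum(item variances) = 11.4
k/(k-1) = 6/5 = 1.2
1 - 11.4/36.8 = 1 - 0.309783 = 0.690217
alpha = 1.2 * 0.690217
= 0.8283


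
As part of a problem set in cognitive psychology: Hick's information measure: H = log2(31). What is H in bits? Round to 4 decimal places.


H = log2(n)
H = log2(31)
= 4.9542


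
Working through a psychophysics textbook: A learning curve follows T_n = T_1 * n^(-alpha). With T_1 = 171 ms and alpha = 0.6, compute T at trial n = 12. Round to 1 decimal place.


T_n = 171 * 12^(-0.6)
12^(-0.6) = 0.22516
T_n = 171 * 0.22516
= 38.5 ms


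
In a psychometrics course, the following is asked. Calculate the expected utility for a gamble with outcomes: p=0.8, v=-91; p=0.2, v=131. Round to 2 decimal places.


EU = sum(p_i * v_i)
0.8 * -91 = -72.8
0.2 * 131 = 26.2
EU = -72.8 + 26.2
= -46.60


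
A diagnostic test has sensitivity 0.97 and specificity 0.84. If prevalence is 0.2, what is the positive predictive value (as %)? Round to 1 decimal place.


PPV = (sens * prev) / (sens * prev + (1-spec) * (1-prev))
Numerator = 0.97 * 0.2 = 0.194
P(positive and no disease) = (1 - spec) * (1 - prev) = (1 - 0.84) * (1 - 0.2) = 0.128
Denominator = 0.194 + 0.128 = 0.322
PPV = 0.194 / 0.322 = 0.602484
As percentage = 60.2


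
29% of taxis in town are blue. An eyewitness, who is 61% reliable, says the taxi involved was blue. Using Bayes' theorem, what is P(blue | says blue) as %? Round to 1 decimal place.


P(blue | says blue) = P(says blue | blue)*P(blue) / [P(says blue | blue)*P(blue) + P(says blue | not blue)*P(not blue)]
Numerator = 0.61 * 0.29 = 0.1769
False identification = 0.39 * 0.71 = 0.2769
P = 0.1769 / (0.1769 + 0.2769)
= 0.1769 / 0.4538
As percentage = 39.0


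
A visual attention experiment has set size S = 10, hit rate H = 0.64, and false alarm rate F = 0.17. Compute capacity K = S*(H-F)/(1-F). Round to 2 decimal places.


K = S * (H - F) / (1 - F)
H - F = 0.47
1 - F = 0.83
K = 10 * 0.47 / 0.83
= 5.66


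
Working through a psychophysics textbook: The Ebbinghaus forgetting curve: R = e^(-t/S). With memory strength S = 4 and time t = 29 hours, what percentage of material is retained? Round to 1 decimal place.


R = e^(-t/S)
-t/S = -29/4 = -7.25
R = e^(-7.25) = 0.00071
Percentage = 0.00071 * 100
= 0.1


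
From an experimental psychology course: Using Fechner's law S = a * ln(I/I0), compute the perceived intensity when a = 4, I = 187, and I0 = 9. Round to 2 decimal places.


S = 4 * ln(187/9)
I/I0 = 20.777778
ln(20.777778) = 3.0339
S = 4 * 3.0339
= 12.14


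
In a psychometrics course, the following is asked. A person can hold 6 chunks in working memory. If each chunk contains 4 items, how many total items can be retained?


Total items = chunks * items_per_chunk
= 6 * 4
= 24


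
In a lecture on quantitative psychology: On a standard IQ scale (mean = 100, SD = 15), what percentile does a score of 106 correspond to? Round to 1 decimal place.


z = (IQ - mean) / SD
z = (106 - 100) / 15 = 0.4
Percentile = Phi(0.4) * 100
Phi(0.4) = 0.655422
= 65.5


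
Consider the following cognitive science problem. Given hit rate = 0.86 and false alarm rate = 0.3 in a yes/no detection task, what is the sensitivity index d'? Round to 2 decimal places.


d' = z(HR) - z(FAR)
z(0.86) = 1.0803
z(0.3) = -0.5244
d' = 1.0803 - -0.5244
= 1.60


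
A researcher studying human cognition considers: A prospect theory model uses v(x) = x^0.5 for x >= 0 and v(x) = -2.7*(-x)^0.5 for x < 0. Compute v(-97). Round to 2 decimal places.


Since x = -97 < 0, use v(x) = -lambda*(-x)^alpha
(-x) = 97
97^0.5 = 9.8489
v(-97) = -2.7 * 9.8489
= -26.59


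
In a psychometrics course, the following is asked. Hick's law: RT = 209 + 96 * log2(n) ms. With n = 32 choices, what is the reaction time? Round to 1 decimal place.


RT = 209 + 96 * log2(32)
log2(32) = 5.0
RT = 209 + 96 * 5.0
= 209 + 480.0
= 689.0 ms


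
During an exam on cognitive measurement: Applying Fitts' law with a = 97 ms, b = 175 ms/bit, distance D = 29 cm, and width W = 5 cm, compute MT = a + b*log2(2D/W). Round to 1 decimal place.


MT = 97 + 175 * log2(2*29/5)
2D/W = 11.6
log2(11.6) = 3.5361
MT = 97 + 175 * 3.5361
= 715.8 ms


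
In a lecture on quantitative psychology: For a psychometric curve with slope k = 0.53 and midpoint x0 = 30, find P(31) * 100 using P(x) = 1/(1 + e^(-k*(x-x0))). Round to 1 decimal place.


P(x) = 1/(1 + e^(-0.53*(31 - 30)))
Exponent = -0.53 * 1 = -0.53
e^(-0.53) = 0.588605
P = 1/(1 + 0.588605) = 0.629483
Percentage = 62.9


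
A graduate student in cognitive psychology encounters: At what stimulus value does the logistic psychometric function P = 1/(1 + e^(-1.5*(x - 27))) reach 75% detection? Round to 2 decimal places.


At P = 0.75: 0.75 = 1/(1 + e^(-k*(x-x0)))
Solving: e^(-k*(x-x0)) = 1/3
x = x0 + ln(3)/k
ln(3) = 1.0986
x = 27 + 1.0986/1.5
= 27 + 0.7324
= 27.73


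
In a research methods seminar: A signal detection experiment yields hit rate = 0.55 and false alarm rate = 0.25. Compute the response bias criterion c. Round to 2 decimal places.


c = -0.5 * (z(HR) + z(FAR))
z(0.55) = 0.1257
z(0.25) = -0.6745
c = -0.5 * (0.1257 + -0.6745)
= -0.5 * -0.5488
= 0.27


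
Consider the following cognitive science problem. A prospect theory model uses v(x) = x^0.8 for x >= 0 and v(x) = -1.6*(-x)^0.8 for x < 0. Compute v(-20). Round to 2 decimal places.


Since x = -20 < 0, use v(x) = -lambda*(-x)^alpha
(-x) = 20
20^0.8 = 10.9856
v(-20) = -1.6 * 10.9856
= -17.58


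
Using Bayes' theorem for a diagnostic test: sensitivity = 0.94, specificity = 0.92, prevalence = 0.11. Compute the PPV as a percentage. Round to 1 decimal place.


PPV = (sens * prev) / (sens * prev + (1-spec) * (1-prev))
Numerator = 0.94 * 0.11 = 0.1034
P(positive and no disease) = (1 - spec) * (1 - prev) = (1 - 0.92) * (1 - 0.11) = 0.0712
Denominator = 0.1034 + 0.0712 = 0.1746
PPV = 0.1034 / 0.1746 = 0.592211
As percentage = 59.2


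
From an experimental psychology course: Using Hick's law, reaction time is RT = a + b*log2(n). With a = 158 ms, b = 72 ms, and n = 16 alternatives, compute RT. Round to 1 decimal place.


RT = 158 + 72 * log2(16)
log2(16) = 4.0
RT = 158 + 72 * 4.0
= 158 + 288.0
= 446.0 ms


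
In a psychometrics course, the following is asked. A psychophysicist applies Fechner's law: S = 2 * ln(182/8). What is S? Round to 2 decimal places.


S = 2 * ln(182/8)
I/I0 = 22.75
ln(22.75) = 3.1246
S = 2 * 3.1246
= 6.25


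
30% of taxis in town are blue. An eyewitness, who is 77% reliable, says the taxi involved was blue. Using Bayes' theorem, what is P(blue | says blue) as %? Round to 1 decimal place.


P(blue | says blue) = P(says blue | blue)*P(blue) / [P(says blue | blue)*P(blue) + P(says blue | not blue)*P(not blue)]
Numerator = 0.77 * 0.3 = 0.231
False identification = 0.23 * 0.7 = 0.161
P = 0.231 / (0.231 + 0.161)
= 0.231 / 0.392
As percentage = 58.9


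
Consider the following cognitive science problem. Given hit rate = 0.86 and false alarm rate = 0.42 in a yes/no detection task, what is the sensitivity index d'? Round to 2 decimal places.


d' = z(HR) - z(FAR)
z(0.86) = 1.0803
z(0.42) = -0.2019
d' = 1.0803 - -0.2019
= 1.28


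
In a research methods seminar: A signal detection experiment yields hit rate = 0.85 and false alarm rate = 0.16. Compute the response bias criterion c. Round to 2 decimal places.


c = -0.5 * (z(HR) + z(FAR))
z(0.85) = 1.0364
z(0.16) = -0.9945
c = -0.5 * (1.0364 + -0.9945)
= -0.5 * 0.0419
= -0.02


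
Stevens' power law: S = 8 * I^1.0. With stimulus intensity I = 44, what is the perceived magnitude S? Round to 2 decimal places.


S = 8 * 44^1.0
44^1.0 = 44.0
S = 8 * 44.0
= 352.00


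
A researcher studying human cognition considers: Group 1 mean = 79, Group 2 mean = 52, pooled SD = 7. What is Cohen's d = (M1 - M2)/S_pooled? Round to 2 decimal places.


Cohen's d = (M1 - M2) / S_pooled
= (79 - 52) / 7
= 27 / 7
= 3.86


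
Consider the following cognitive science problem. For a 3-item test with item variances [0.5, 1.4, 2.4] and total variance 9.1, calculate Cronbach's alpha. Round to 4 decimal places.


alpha = (k/(k-1)) * (1 - sum(s_i^2)/s_total^2)
sum(item variances) = 4.3
k/(k-1) = 3/2 = 1.5
1 - 4.3/9.1 = 1 - 0.472527 = 0.527473
alpha = 1.5 * 0.527473
= 0.7912


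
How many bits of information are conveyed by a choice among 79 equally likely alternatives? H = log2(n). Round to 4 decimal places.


H = log2(n)
H = log2(79)
= 6.3038


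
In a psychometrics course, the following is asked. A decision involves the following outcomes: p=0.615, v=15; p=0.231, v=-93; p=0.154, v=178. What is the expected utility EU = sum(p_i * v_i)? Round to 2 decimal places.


EU = sum(p_i * v_i)
0.615 * 15 = 9.225
0.231 * -93 = -21.483
0.154 * 178 = 27.412
EU = 9.225 + -21.483 + 27.412
= 15.15


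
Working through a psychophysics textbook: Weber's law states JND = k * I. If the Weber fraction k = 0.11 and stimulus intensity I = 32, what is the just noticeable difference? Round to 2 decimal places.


JND = k * I
JND = 0.11 * 32
= 3.52


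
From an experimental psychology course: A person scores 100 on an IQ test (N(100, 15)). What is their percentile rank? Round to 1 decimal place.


z = (IQ - mean) / SD
z = (100 - 100) / 15 = 0.0
Percentile = Phi(0.0) * 100
Phi(0.0) = 0.5
= 50.0


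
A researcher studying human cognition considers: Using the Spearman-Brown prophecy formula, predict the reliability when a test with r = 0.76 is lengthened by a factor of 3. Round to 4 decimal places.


r_new = n*r / (1 + (n-1)*r)
Numerator = 3 * 0.76 = 2.28
Denominator = 1 + 2 * 0.76 = 2.52
r_new = 2.28 / 2.52
= 0.9048


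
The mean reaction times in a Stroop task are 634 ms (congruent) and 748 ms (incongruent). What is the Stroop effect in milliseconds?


Stroop effect = RT(incongruent) - RT(congruent)
= 748 - 634
= 114 ms


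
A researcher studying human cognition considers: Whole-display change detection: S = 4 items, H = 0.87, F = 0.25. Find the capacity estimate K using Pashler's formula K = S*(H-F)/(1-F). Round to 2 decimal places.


K = S * (H - F) / (1 - F)
H - F = 0.62
1 - F = 0.75
K = 4 * 0.62 / 0.75
= 3.31


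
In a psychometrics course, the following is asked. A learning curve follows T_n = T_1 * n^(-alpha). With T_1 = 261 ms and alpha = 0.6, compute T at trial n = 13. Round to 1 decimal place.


T_n = 261 * 13^(-0.6)
13^(-0.6) = 0.214602
T_n = 261 * 0.214602
= 56.0 ms


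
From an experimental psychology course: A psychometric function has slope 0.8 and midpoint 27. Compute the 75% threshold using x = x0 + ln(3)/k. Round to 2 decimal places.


At P = 0.75: 0.75 = 1/(1 + e^(-k*(x-x0)))
Solving: e^(-k*(x-x0)) = 1/3
x = x0 + ln(3)/k
ln(3) = 1.0986
x = 27 + 1.0986/0.8
= 27 + 1.3732
= 28.37


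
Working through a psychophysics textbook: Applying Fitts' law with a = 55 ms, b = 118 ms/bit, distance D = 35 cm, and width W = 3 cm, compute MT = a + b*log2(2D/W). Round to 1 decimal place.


MT = 55 + 118 * log2(2*35/3)
2D/W = 23.333333
log2(23.333333) = 4.5443
MT = 55 + 118 * 4.5443
= 591.2 ms


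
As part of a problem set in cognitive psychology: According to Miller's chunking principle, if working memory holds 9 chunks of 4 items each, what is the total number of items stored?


Total items = chunks * items_per_chunk
= 9 * 4
= 36


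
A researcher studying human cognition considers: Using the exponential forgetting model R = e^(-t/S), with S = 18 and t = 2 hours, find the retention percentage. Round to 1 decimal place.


R = e^(-t/S)
-t/S = -2/18 = -0.111111
R = e^(-0.111111) = 0.894839
Percentage = 0.894839 * 100
= 89.5


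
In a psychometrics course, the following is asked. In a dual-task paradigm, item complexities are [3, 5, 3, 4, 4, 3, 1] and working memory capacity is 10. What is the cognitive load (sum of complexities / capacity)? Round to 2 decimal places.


Total complexity = 3 + 5 + 3 + 4 + 4 + 3 + 1 = 23
Load = total / capacity = 23 / 10
= 2.30


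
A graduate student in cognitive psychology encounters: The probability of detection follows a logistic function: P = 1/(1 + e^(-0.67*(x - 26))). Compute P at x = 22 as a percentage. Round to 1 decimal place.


P(x) = 1/(1 + e^(-0.67*(22 - 26)))
Exponent = -0.67 * -4 = 2.68
e^(2.68) = 14.585093
P = 1/(1 + 14.585093) = 0.064164
Percentage = 6.4


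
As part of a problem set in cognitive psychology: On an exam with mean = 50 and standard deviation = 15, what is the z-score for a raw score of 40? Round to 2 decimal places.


z = (X - mu) / sigma
= (40 - 50) / 15
= -10 / 15
= -0.67


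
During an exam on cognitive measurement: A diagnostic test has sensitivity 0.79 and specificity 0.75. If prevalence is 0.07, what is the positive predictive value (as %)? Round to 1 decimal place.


PPV = (sens * prev) / (sens * prev + (1-spec) * (1-prev))
Numerator = 0.79 * 0.07 = 0.0553
P(positive and no disease) = (1 - spec) * (1 - prev) = (1 - 0.75) * (1 - 0.07) = 0.2325
Denominator = 0.0553 + 0.2325 = 0.2878
PPV = 0.0553 / 0.2878 = 0.192147
As percentage = 19.2


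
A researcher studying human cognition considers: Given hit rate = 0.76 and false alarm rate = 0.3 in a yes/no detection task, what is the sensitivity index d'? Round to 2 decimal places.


d' = z(HR) - z(FAR)
z(0.76) = 0.7063
z(0.3) = -0.5244
d' = 0.7063 - -0.5244
= 1.23


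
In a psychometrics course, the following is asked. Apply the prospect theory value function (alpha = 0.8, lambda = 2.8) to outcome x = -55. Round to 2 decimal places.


Since x = -55 < 0, use v(x) = -lambda*(-x)^alpha
(-x) = 55
55^0.8 = 24.6769
v(-55) = -2.8 * 24.6769
= -69.10


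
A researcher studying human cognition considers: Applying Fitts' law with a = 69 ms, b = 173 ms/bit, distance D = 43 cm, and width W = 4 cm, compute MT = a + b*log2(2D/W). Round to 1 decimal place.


MT = 69 + 173 * log2(2*43/4)
2D/W = 21.5
log2(21.5) = 4.4263
MT = 69 + 173 * 4.4263
= 834.7 ms


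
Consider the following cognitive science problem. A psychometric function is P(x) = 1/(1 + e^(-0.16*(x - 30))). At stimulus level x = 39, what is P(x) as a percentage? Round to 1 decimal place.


P(x) = 1/(1 + e^(-0.16*(39 - 30)))
Exponent = -0.16 * 9 = -1.44
e^(-1.44) = 0.236928
P = 1/(1 + 0.236928) = 0.808454
Percentage = 80.8


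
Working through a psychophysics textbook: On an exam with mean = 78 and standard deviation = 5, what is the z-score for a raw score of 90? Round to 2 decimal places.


z = (X - mu) / sigma
= (90 - 78) / 5
= 12 / 5
= 2.40


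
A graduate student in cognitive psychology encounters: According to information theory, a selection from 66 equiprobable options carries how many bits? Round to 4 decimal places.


H = log2(n)
H = log2(66)
= 6.0444


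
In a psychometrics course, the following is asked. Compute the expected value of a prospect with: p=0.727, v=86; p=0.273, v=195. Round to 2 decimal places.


EU = sum(p_i * v_i)
0.727 * 86 = 62.522
0.273 * 195 = 53.235
EU = 62.522 + 53.235
= 115.76


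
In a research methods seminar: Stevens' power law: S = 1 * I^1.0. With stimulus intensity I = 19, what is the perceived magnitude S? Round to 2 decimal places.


S = 1 * 19^1.0
19^1.0 = 19.0
S = 1 * 19.0
= 19.00


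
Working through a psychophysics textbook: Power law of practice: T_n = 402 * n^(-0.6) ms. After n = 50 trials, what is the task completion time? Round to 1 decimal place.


T_n = 402 * 50^(-0.6)
50^(-0.6) = 0.095635
T_n = 402 * 0.095635
= 38.4 ms


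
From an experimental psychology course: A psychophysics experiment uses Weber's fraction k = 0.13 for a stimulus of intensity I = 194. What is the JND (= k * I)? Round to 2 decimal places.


JND = k * I
JND = 0.13 * 194
= 25.22


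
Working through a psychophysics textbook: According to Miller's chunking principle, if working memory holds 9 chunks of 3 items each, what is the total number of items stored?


Total items = chunks * items_per_chunk
= 9 * 3
= 27


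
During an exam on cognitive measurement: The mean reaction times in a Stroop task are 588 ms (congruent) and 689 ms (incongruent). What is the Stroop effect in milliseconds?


Stroop effect = RT(incongruent) - RT(congruent)
= 689 - 588
= 101 ms


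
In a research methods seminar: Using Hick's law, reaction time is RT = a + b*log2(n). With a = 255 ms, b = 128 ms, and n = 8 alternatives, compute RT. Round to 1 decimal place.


RT = 255 + 128 * log2(8)
log2(8) = 3.0
RT = 255 + 128 * 3.0
= 255 + 384.0
= 639.0 ms


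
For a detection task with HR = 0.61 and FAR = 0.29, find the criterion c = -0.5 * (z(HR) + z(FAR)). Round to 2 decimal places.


c = -0.5 * (z(HR) + z(FAR))
z(0.61) = 0.2793
z(0.29) = -0.5534
c = -0.5 * (0.2793 + -0.5534)
= -0.5 * -0.2741
= 0.14


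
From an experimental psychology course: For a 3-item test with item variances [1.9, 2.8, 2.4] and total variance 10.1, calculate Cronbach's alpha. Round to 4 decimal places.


alpha = (k/(k-1)) * (1 - sum(s_i^2)/s_total^2)
sum(item variances) = 7.1
k/(k-1) = 3/2 = 1.5
1 - 7.1/10.1 = 1 - 0.70297 = 0.29703
alpha = 1.5 * 0.29703
= 0.4455


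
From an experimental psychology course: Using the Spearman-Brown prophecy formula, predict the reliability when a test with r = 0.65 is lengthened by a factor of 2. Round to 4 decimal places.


r_new = n*r / (1 + (n-1)*r)
Numerator = 2 * 0.65 = 1.3
Denominator = 1 + 1 * 0.65 = 1.65
r_new = 1.3 / 1.65
= 0.7879


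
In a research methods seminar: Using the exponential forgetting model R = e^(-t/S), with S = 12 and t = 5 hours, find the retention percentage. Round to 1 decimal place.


R = e^(-t/S)
-t/S = -5/12 = -0.416667
R = e^(-0.416667) = 0.65924
Percentage = 0.65924 * 100
= 65.9


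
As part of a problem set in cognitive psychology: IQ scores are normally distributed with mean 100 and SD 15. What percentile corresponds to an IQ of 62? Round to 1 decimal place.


z = (IQ - mean) / SD
z = (62 - 100) / 15 = -2.5333
Percentile = Phi(-2.5333) * 100
Phi(-2.5333) = 0.00565
= 0.6


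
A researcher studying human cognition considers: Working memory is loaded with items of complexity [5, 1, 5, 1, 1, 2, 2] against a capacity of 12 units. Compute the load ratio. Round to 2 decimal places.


Total complexity = 5 + 1 + 5 + 1 + 1 + 2 + 2 = 17
Load = total / capacity = 17 / 12
= 1.42
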